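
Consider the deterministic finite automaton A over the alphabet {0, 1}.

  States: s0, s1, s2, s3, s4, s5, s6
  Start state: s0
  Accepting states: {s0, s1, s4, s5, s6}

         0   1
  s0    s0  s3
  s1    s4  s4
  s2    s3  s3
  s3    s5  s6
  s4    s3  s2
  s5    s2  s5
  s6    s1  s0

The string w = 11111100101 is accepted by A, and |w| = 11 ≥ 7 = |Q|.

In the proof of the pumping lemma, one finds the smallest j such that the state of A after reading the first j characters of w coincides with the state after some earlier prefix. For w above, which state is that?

s0

Run of A on w = 1 1 1 1 1 1 0 0 1 0 1:
  step 0: s0  (start)
  step 1: s3  (read 1: s0→s3)
  step 2: s6  (read 1: s3→s6)
  step 3: s0  (read 1: s6→s0)   ← first repeat (s0 seen earlier)
  step 4: s3  (read 1: s0→s3)
  step 5: s6  (read 1: s3→s6)
  step 6: s0  (read 1: s6→s0)
  step 7: s0  (read 0: s0→s0)
  step 8: s0  (read 0: s0→s0)
  step 9: s3  (read 1: s0→s3)
  step 10: s5  (read 0: s3→s5)
  step 11: s5  (read 1: s5→s5)

The earliest repeat is at step j = 3: A is in s0, which it already visited at step i = 0.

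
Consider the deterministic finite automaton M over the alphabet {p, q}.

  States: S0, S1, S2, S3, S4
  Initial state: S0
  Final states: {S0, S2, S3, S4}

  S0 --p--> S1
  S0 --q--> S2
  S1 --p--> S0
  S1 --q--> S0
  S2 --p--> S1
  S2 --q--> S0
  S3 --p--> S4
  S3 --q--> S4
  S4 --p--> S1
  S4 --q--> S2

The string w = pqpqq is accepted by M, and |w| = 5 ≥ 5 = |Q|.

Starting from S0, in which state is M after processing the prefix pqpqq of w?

S2

Run of M on the first 5 characters of w = p q p q q:
  step 0: S0  (start)
  step 1: S1  (read p: S0→S1)
  step 2: S0  (read q: S1→S0)
  step 3: S1  (read p: S0→S1)
  step 4: S0  (read q: S1→S0)
  step 5: S2  (read q: S0→S2)

After reading 5 characters, M is in state S2.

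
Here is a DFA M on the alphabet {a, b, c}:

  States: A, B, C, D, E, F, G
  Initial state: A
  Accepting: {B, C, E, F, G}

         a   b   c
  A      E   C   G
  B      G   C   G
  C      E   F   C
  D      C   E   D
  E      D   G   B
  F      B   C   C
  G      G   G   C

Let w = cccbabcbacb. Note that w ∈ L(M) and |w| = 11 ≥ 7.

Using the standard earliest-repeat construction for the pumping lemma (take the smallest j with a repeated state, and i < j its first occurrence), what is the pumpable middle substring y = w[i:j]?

c

State sequence: A -c-> G -c-> C -c-> C -b-> F -a-> B -b-> C -c-> C -b-> F -a-> B -c-> G -b-> G
First repeat at step 3: C was already visited.

So i = 2, j = 3, giving x = w[0:2] = cc, y = w[2:3] = c, z = w[3:11] = babcbacb.
Check: |xy| = 3 ≤ 7 and |y| = 1 ≥ 1. Reading y takes M from C back to C, so every xyⁱz is accepted.
Pumping length from the standard proof: p = 7 (the number of states). The repeated state found above gives |xy| = j ≤ 7 and |y| = j − i ≥ 1.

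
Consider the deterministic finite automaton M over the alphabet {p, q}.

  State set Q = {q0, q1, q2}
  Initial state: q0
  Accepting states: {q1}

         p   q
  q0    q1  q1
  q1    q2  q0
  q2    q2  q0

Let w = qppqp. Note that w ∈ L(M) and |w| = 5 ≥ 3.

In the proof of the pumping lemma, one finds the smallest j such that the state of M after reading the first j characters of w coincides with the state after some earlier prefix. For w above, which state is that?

Run of M on w = q p p q p:
  step 0: q0  (start)
  step 1: q1  (read q: q0→q1)
  step 2: q2  (read p: q1→q2)
  step 3: q2  (read p: q2→q2)   ← first repeat (q2 seen earlier)
  step 4: q0  (read q: q2→q0)
  step 5: q1  (read p: q0→q1)

The earliest repeat is at step j = 3: M is in q2, which it already visited at step i = 2.
Since M has 3 states, any run of length ≥ 3 visits 3+1 states, so by pigeonhole some state repeats within the first 3 steps — that repeat gives the pumpable loop.

q2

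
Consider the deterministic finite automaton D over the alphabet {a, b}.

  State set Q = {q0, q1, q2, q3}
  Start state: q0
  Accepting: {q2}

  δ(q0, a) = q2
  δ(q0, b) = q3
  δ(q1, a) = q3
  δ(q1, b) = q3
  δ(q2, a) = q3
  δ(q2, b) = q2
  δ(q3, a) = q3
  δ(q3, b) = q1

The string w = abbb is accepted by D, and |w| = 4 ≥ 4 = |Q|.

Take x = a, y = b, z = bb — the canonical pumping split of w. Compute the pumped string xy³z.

xy^3z = a·b·b·b·bb = abbbbb.
Reading y = b takes D from q2 back to q2, so after x·y·y·y the machine is still in q2, and z then leads to the accepting state q2. Hence abbbbb ∈ L(D).

abbbbb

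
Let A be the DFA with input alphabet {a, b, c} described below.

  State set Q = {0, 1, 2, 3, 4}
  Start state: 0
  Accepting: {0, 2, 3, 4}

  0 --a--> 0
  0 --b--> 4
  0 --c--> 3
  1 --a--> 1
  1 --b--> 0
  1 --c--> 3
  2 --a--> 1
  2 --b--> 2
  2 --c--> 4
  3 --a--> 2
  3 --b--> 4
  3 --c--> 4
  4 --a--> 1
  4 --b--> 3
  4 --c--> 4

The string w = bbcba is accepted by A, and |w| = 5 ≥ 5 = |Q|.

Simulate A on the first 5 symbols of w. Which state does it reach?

2

Run of A on the first 5 characters of w = b b c b a:
  step 0: 0  (start)
  step 1: 4  (read b: 0→4)
  step 2: 3  (read b: 4→3)
  step 3: 4  (read c: 3→4)
  step 4: 3  (read b: 4→3)
  step 5: 2  (read a: 3→2)

After reading 5 characters, A is in state 2.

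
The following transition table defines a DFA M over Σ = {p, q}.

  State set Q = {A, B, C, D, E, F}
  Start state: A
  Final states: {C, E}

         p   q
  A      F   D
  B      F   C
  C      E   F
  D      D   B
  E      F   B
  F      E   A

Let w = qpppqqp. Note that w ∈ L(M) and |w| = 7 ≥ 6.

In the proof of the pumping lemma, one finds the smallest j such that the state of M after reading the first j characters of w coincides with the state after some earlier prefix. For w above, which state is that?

State sequence: A -q-> D -p-> D -p-> D -p-> D -q-> B -q-> C -p-> E
First repeat at step 2: D was already visited.

The earliest repeat is at step j = 2: M is in D, which it already visited at step i = 1.
Pumping length from the standard proof: p = 6 (the number of states). The repeated state found above gives |xy| = j ≤ 6 and |y| = j − i ≥ 1.

D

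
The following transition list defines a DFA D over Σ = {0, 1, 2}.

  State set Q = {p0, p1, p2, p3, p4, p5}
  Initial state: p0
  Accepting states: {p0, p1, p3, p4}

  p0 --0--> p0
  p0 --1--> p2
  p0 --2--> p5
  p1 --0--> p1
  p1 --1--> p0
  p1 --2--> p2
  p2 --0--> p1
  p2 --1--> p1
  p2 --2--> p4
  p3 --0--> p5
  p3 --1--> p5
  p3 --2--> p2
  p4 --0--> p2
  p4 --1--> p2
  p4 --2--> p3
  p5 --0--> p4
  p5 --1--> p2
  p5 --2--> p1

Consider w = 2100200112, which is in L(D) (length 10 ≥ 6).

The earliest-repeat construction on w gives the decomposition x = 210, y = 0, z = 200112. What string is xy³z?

xy^3z = 210·0·0·0·200112 = 210000200112.
Reading y = 0 takes D from p1 back to p1, so after x·y·y·y the machine is still in p1, and z then leads to the accepting state p4. Hence 210000200112 ∈ L(D).

210000200112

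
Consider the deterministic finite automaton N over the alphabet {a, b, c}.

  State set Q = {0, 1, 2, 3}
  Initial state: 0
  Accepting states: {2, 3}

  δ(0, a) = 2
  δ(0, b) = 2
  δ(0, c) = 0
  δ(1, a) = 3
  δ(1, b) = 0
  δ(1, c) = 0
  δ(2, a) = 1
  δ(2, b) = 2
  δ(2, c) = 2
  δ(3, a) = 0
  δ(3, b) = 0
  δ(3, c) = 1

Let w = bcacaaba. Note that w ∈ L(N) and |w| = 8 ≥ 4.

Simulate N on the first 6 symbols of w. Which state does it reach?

Run of N on the first 6 characters of w = b c a c a a:
  step 0: 0  (start)
  step 1: 2  (read b: 0→2)
  step 2: 2  (read c: 2→2)
  step 3: 1  (read a: 2→1)
  step 4: 0  (read c: 1→0)
  step 5: 2  (read a: 0→2)
  step 6: 1  (read a: 2→1)

After reading 6 characters, N is in state 1.
(This kind of state-tracing is the core of the pumping-lemma construction: with 4 states, pigeonhole forces a repeat within the first 4 steps.)

1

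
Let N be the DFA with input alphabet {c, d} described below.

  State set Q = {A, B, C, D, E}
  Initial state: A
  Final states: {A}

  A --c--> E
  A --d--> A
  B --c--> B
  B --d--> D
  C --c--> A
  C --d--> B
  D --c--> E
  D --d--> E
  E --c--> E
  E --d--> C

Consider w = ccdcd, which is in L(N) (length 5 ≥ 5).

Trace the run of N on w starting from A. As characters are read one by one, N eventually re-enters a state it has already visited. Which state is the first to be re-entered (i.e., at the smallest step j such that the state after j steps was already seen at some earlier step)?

E

State sequence: A -c-> E -c-> E -d-> C -c-> A -d-> A
First repeat at step 2: E was already visited.

The earliest repeat is at step j = 2: N is in E, which it already visited at step i = 1.
The DFA has 5 states, so the proof of the pumping lemma guarantees a repeated state among the first 5+1 visited; the segment between the two visits is the pumpable y.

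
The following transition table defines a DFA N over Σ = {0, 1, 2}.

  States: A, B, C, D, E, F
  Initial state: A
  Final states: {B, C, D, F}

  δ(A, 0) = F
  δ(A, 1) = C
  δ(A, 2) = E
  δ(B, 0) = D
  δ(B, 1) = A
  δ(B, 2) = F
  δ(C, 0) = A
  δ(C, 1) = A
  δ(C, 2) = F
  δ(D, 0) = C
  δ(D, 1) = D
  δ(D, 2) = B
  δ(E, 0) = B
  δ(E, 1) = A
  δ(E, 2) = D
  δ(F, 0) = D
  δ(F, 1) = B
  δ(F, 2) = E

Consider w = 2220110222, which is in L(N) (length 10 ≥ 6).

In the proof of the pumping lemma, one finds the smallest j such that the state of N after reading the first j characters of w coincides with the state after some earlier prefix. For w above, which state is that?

Run of N on w = 2 2 2 0 1 1 0 2 2 2:
  step 0: A  (start)
  step 1: E  (read 2: A→E)
  step 2: D  (read 2: E→D)
  step 3: B  (read 2: D→B)
  step 4: D  (read 0: B→D)   ← first repeat (D seen earlier)
  step 5: D  (read 1: D→D)
  step 6: D  (read 1: D→D)
  step 7: C  (read 0: D→C)
  step 8: F  (read 2: C→F)
  step 9: E  (read 2: F→E)
  step 10: D  (read 2: E→D)

The earliest repeat is at step j = 4: N is in D, which it already visited at step i = 2.

D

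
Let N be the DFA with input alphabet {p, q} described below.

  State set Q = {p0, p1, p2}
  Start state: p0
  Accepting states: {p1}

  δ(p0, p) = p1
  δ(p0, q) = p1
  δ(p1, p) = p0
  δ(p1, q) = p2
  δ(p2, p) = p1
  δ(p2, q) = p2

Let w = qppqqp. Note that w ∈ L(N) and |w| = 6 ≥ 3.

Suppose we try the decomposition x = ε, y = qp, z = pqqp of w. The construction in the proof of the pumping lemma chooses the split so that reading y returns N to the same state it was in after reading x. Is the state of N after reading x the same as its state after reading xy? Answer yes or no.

yes

Run of N on the first 2 characters of w = q p:
  step 0: p0  (start)
  step 1: p1  (read q: p0→p1)
  step 2: p0  (read p: p1→p0)

After x (step 0): p0. After xy (step 2): p0.
They match, so y = qp drives N around a cycle from p0 back to itself; pumping y any number of times keeps N in p0 before reading z, and xyⁱz ∈ L(N) for every i ≥ 0.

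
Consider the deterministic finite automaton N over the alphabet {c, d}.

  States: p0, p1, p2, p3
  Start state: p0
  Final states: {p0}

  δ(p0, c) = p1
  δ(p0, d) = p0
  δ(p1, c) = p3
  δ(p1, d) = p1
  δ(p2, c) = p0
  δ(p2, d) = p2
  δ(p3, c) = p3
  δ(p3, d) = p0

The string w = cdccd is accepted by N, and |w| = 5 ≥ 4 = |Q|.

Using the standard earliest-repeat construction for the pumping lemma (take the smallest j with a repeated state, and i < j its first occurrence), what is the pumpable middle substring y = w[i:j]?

State sequence: p0 -c-> p1 -d-> p1 -c-> p3 -c-> p3 -d-> p0
First repeat at step 2: p1 was already visited.

So i = 1, j = 2, giving x = w[0:1] = c, y = w[1:2] = d, z = w[2:5] = ccd.
Check: |xy| = 2 ≤ 4 and |y| = 1 ≥ 1. Reading y takes N from p1 back to p1, so every xyⁱz is accepted.
With |Q| = 4, pigeonhole forces a state repeat no later than step 4; the substring read between the first and second visits to that state can be pumped.

d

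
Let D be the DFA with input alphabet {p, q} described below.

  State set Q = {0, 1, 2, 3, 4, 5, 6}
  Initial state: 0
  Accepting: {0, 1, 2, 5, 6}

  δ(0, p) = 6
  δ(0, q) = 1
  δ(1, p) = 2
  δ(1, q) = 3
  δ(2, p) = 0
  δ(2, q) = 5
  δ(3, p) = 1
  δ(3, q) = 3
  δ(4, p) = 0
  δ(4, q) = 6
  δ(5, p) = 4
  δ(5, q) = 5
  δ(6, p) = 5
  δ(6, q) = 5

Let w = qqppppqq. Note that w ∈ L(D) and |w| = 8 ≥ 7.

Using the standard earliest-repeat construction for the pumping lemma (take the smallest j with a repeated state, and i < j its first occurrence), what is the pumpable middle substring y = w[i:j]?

qp

State sequence: 0 -q-> 1 -q-> 3 -p-> 1 -p-> 2 -p-> 0 -p-> 6 -q-> 5 -q-> 5
First repeat at step 3: 1 was already visited.

So i = 1, j = 3, giving x = w[0:1] = q, y = w[1:3] = qp, z = w[3:8] = pppqq.
Check: |xy| = 3 ≤ 7 and |y| = 2 ≥ 1. Reading y takes D from 1 back to 1, so every xyⁱz is accepted.
With |Q| = 7, pigeonhole forces a state repeat no later than step 7; the substring read between the first and second visits to that state can be pumped.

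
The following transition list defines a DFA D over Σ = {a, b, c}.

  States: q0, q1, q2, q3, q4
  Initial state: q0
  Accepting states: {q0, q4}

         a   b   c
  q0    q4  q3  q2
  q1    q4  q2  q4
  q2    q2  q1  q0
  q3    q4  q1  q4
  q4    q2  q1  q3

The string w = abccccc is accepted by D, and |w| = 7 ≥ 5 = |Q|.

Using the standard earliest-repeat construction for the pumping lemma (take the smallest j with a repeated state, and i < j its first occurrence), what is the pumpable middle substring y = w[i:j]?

State sequence: q0 -a-> q4 -b-> q1 -c-> q4 -c-> q3 -c-> q4 -c-> q3 -c-> q4
First repeat at step 3: q4 was already visited.

So i = 1, j = 3, giving x = w[0:1] = a, y = w[1:3] = bc, z = w[3:7] = cccc.
Check: |xy| = 3 ≤ 5 and |y| = 2 ≥ 1. Reading y takes D from q4 back to q4, so every xyⁱz is accepted.
Since D has 5 states, any run of length ≥ 5 visits 5+1 states, so by pigeonhole some state repeats within the first 5 steps — that repeat gives the pumpable loop.

bc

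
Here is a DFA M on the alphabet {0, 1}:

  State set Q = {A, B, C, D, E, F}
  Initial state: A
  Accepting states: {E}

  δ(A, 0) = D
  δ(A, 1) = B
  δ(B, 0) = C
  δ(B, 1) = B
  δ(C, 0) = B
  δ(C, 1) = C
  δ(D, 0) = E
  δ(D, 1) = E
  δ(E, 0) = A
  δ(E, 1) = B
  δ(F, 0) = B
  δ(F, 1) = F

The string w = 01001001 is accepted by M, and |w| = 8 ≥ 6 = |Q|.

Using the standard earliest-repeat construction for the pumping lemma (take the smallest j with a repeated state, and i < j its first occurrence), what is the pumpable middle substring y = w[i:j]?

Run of M on w = 0 1 0 0 1 0 0 1:
  step 0: A  (start)
  step 1: D  (read 0: A→D)
  step 2: E  (read 1: D→E)
  step 3: A  (read 0: E→A)   ← first repeat (A seen earlier)
  step 4: D  (read 0: A→D)
  step 5: E  (read 1: D→E)
  step 6: A  (read 0: E→A)
  step 7: D  (read 0: A→D)
  step 8: E  (read 1: D→E)

So i = 0, j = 3, giving x = w[0:0] = ε, y = w[0:3] = 010, z = w[3:8] = 01001.
Check: |xy| = 3 ≤ 6 and |y| = 3 ≥ 1. Reading y takes M from A back to A, so every xyⁱz is accepted.
Since M has 6 states, any run of length ≥ 6 visits 6+1 states, so by pigeonhole some state repeats within the first 6 steps — that repeat gives the pumpable loop.

010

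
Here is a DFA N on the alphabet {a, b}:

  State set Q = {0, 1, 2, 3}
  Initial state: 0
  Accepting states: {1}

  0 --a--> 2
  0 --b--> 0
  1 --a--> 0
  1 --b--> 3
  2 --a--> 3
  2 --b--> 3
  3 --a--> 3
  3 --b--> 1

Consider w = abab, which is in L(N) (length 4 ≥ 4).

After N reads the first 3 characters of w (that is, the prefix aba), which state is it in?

State sequence: 0 -a-> 2 -b-> 3 -a-> 3

After reading 3 characters, N is in state 3.
(This kind of state-tracing is the core of the pumping-lemma construction: with 4 states, pigeonhole forces a repeat within the first 4 steps.)

3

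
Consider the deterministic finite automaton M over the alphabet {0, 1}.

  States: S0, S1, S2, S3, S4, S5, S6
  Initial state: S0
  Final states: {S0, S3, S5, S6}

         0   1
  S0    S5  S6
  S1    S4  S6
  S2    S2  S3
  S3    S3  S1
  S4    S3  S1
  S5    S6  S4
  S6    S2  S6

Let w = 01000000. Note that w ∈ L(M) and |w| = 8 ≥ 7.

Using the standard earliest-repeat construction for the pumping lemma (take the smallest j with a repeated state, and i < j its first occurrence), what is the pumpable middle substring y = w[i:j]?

State sequence: S0 -0-> S5 -1-> S4 -0-> S3 -0-> S3 -0-> S3 -0-> S3 -0-> S3 -0-> S3
First repeat at step 4: S3 was already visited.

So i = 3, j = 4, giving x = w[0:3] = 010, y = w[3:4] = 0, z = w[4:8] = 0000.
Check: |xy| = 4 ≤ 7 and |y| = 1 ≥ 1. Reading y takes M from S3 back to S3, so every xyⁱz is accepted.

0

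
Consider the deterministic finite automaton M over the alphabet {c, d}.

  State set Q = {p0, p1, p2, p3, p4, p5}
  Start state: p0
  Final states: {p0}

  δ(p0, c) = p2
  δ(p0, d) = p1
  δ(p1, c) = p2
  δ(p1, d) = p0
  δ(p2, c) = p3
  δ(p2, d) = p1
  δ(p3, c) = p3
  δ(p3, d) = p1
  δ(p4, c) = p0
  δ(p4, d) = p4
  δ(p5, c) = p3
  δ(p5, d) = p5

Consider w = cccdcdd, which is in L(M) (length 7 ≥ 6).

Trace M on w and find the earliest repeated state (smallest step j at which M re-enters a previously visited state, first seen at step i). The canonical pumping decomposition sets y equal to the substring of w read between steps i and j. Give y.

State sequence: p0 -c-> p2 -c-> p3 -c-> p3 -d-> p1 -c-> p2 -d-> p1 -d-> p0
First repeat at step 3: p3 was already visited.

So i = 2, j = 3, giving x = w[0:2] = cc, y = w[2:3] = c, z = w[3:7] = dcdd.
Check: |xy| = 3 ≤ 6 and |y| = 1 ≥ 1. Reading y takes M from p3 back to p3, so every xyⁱz is accepted.

c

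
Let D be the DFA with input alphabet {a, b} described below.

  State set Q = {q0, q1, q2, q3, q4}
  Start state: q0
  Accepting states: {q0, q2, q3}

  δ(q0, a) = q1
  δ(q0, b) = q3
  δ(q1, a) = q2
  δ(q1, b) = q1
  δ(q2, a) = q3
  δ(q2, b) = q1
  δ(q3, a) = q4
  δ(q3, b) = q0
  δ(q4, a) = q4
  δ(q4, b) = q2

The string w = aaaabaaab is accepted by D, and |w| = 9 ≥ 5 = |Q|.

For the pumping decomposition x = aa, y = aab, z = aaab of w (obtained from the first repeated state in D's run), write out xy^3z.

xy^3z = aa·aab·aab·aab·aaab = aaaabaabaabaaab.
Reading y = aab takes D from q2 back to q2, so after x·y·y·y the machine is still in q2, and z then leads to the accepting state q2. Hence aaaabaabaabaaab ∈ L(D).

aaaabaabaabaaab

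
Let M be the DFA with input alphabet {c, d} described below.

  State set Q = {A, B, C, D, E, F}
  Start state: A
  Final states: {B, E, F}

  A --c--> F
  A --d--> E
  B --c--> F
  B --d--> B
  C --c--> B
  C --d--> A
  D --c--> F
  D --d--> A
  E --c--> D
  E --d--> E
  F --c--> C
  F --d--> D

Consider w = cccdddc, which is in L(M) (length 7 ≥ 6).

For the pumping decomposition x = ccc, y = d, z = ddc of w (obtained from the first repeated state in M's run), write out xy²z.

xy^2z = ccc·d·d·ddc = cccddddc.
Reading y = d takes M from B back to B, so after x·y·y the machine is still in B, and z then leads to the accepting state F. Hence cccddddc ∈ L(M).

cccddddc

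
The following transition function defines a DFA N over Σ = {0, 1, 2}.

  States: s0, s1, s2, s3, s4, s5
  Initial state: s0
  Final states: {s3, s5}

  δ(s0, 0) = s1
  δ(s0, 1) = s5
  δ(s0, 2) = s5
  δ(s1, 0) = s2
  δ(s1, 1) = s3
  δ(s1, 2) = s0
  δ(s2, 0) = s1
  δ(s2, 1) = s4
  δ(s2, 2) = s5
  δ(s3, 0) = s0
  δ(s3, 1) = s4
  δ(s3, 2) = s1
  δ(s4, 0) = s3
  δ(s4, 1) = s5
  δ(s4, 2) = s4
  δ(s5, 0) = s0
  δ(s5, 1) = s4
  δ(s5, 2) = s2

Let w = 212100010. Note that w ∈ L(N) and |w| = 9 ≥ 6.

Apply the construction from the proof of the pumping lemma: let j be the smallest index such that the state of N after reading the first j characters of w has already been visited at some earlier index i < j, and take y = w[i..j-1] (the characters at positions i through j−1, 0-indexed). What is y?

Run of N on w = 2 1 2 1 0 0 0 1 0:
  step 0: s0  (start)
  step 1: s5  (read 2: s0→s5)
  step 2: s4  (read 1: s5→s4)
  step 3: s4  (read 2: s4→s4)   ← first repeat (s4 seen earlier)
  step 4: s5  (read 1: s4→s5)
  step 5: s0  (read 0: s5→s0)
  step 6: s1  (read 0: s0→s1)
  step 7: s2  (read 0: s1→s2)
  step 8: s4  (read 1: s2→s4)
  step 9: s3  (read 0: s4→s3)

So i = 2, j = 3, giving x = w[0:2] = 21, y = w[2:3] = 2, z = w[3:9] = 100010.
Check: |xy| = 3 ≤ 6 and |y| = 1 ≥ 1. Reading y takes N from s4 back to s4, so every xyⁱz is accepted.
The DFA has 6 states, so the proof of the pumping lemma guarantees a repeated state among the first 6+1 visited; the segment between the two visits is the pumpable y.

2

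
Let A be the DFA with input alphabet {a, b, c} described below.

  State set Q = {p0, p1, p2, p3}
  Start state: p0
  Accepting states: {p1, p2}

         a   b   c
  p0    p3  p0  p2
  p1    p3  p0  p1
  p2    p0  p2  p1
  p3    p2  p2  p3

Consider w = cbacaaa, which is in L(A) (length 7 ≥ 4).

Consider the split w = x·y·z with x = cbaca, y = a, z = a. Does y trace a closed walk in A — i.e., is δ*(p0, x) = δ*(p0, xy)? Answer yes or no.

no

Run of A on the first 6 characters of w = c b a c a a:
  step 0: p0  (start)
  step 1: p2  (read c: p0→p2)
  step 2: p2  (read b: p2→p2)
  step 3: p0  (read a: p2→p0)
  step 4: p2  (read c: p0→p2)
  step 5: p0  (read a: p2→p0)
  step 6: p3  (read a: p0→p3)

After x (step 5): p0. After xy (step 6): p3.
They differ (p0 ≠ p3), so y is not a cycle from the state after x; this split is not the one the pumping-lemma construction produces, and pumping y need not keep the string in L(A).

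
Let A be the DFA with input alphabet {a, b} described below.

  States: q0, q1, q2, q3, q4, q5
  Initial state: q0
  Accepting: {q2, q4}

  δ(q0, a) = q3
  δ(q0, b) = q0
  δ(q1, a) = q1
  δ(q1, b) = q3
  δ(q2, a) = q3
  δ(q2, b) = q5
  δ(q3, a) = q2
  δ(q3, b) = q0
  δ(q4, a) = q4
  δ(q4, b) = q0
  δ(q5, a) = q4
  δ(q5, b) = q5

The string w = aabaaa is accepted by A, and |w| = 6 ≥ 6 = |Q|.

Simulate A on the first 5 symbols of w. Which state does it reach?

q4

Run of A on the first 5 characters of w = a a b a a:
  step 0: q0  (start)
  step 1: q3  (read a: q0→q3)
  step 2: q2  (read a: q3→q2)
  step 3: q5  (read b: q2→q5)
  step 4: q4  (read a: q5→q4)
  step 5: q4  (read a: q4→q4)

After reading 5 characters, A is in state q4.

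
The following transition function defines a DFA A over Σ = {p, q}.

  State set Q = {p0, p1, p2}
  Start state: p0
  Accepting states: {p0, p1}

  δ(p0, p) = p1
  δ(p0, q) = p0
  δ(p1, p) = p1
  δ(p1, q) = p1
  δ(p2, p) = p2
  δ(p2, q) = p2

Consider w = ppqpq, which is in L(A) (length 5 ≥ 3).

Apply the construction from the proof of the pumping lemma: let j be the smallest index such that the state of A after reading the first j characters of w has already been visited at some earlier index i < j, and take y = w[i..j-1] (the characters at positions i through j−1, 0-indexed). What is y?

p

Run of A on w = p p q p q:
  step 0: p0  (start)
  step 1: p1  (read p: p0→p1)
  step 2: p1  (read p: p1→p1)   ← first repeat (p1 seen earlier)
  step 3: p1  (read q: p1→p1)
  step 4: p1  (read p: p1→p1)
  step 5: p1  (read q: p1→p1)

So i = 1, j = 2, giving x = w[0:1] = p, y = w[1:2] = p, z = w[2:5] = qpq.
Check: |xy| = 2 ≤ 3 and |y| = 1 ≥ 1. Reading y takes A from p1 back to p1, so every xyⁱz is accepted.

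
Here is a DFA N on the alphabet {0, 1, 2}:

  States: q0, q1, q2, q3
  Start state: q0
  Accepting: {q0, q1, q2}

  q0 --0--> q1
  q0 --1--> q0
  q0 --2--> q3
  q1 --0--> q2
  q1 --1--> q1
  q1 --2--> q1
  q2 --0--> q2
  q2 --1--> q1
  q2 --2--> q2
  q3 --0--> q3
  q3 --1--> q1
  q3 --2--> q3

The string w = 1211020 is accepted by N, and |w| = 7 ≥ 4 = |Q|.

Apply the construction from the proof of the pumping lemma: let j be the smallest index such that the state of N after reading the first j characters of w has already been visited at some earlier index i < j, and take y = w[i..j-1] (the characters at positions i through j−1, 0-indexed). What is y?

1

State sequence: q0 -1-> q0 -2-> q3 -1-> q1 -1-> q1 -0-> q2 -2-> q2 -0-> q2
First repeat at step 1: q0 was already visited.

So i = 0, j = 1, giving x = w[0:0] = ε, y = w[0:1] = 1, z = w[1:7] = 211020.
Check: |xy| = 1 ≤ 4 and |y| = 1 ≥ 1. Reading y takes N from q0 back to q0, so every xyⁱz is accepted.
Since N has 4 states, any run of length ≥ 4 visits 4+1 states, so by pigeonhole some state repeats within the first 4 steps — that repeat gives the pumpable loop.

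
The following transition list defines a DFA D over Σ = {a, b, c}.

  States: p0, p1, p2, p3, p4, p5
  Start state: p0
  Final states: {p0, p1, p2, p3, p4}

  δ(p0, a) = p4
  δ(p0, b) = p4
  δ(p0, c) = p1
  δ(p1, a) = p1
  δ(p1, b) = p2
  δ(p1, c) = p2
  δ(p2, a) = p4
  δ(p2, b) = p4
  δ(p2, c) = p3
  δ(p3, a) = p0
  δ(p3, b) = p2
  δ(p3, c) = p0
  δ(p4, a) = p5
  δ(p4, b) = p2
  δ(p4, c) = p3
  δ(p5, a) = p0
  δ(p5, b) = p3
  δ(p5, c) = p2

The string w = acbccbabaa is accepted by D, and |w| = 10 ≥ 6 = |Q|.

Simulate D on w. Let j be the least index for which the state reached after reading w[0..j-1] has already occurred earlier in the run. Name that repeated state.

p3

Run of D on w = a c b c c b a b a a:
  step 0: p0  (start)
  step 1: p4  (read a: p0→p4)
  step 2: p3  (read c: p4→p3)
  step 3: p2  (read b: p3→p2)
  step 4: p3  (read c: p2→p3)   ← first repeat (p3 seen earlier)
  step 5: p0  (read c: p3→p0)
  step 6: p4  (read b: p0→p4)
  step 7: p5  (read a: p4→p5)
  step 8: p3  (read b: p5→p3)
  step 9: p0  (read a: p3→p0)
  step 10: p4  (read a: p0→p4)

The earliest repeat is at step j = 4: D is in p3, which it already visited at step i = 2.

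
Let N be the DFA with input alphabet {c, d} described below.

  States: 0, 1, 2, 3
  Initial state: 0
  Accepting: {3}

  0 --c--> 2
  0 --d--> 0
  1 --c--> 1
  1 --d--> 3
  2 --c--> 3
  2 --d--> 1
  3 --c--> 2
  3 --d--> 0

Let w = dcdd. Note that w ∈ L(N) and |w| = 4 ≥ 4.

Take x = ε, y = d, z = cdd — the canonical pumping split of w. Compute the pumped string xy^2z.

xy^2z = ε·d·d·cdd = ddcdd.
Reading y = d takes N from 0 back to 0, so after x·y·y the machine is still in 0, and z then leads to the accepting state 3. Hence ddcdd ∈ L(N).

ddcdd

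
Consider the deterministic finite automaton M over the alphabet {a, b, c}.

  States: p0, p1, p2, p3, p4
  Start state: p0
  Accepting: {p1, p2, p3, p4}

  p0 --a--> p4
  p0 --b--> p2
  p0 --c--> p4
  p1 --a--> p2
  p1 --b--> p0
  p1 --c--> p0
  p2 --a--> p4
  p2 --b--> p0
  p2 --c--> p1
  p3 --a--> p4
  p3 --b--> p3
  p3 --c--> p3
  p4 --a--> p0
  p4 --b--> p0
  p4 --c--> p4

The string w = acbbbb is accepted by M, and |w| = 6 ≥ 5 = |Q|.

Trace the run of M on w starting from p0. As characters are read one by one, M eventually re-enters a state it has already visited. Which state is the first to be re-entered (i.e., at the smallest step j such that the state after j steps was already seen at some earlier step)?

Run of M on w = a c b b b b:
  step 0: p0  (start)
  step 1: p4  (read a: p0→p4)
  step 2: p4  (read c: p4→p4)   ← first repeat (p4 seen earlier)
  step 3: p0  (read b: p4→p0)
  step 4: p2  (read b: p0→p2)
  step 5: p0  (read b: p2→p0)
  step 6: p2  (read b: p0→p2)

The earliest repeat is at step j = 2: M is in p4, which it already visited at step i = 1.

p4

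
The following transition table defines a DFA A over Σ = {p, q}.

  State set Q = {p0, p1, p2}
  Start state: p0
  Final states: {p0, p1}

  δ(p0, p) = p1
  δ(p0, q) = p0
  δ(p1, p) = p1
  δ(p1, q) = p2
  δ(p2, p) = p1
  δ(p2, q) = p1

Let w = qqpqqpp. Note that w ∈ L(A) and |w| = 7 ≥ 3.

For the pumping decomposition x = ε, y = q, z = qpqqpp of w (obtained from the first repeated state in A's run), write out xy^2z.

xy^2z = ε·q·q·qpqqpp = qqqpqqpp.
Reading y = q takes A from p0 back to p0, so after x·y·y the machine is still in p0, and z then leads to the accepting state p1. Hence qqqpqqpp ∈ L(A).

qqqpqqpp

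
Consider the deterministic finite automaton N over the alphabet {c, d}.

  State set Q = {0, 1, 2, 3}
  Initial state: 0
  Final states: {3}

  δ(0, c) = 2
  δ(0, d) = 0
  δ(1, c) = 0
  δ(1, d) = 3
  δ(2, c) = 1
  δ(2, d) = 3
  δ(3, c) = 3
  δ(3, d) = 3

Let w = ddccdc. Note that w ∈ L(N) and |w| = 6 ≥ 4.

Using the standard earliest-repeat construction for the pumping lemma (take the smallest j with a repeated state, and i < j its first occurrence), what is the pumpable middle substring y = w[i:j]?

d

State sequence: 0 -d-> 0 -d-> 0 -c-> 2 -c-> 1 -d-> 3 -c-> 3
First repeat at step 1: 0 was already visited.

So i = 0, j = 1, giving x = w[0:0] = ε, y = w[0:1] = d, z = w[1:6] = dccdc.
Check: |xy| = 1 ≤ 4 and |y| = 1 ≥ 1. Reading y takes N from 0 back to 0, so every xyⁱz is accepted.
Since N has 4 states, any run of length ≥ 4 visits 4+1 states, so by pigeonhole some state repeats within the first 4 steps — that repeat gives the pumpable loop.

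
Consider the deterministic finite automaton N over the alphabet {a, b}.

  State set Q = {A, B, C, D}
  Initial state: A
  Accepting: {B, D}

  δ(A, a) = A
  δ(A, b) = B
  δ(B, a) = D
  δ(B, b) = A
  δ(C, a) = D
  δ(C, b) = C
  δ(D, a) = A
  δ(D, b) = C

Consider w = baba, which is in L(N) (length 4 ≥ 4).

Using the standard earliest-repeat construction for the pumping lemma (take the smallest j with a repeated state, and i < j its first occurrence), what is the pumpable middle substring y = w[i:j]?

ba

Run of N on w = b a b a:
  step 0: A  (start)
  step 1: B  (read b: A→B)
  step 2: D  (read a: B→D)
  step 3: C  (read b: D→C)
  step 4: D  (read a: C→D)   ← first repeat (D seen earlier)

So i = 2, j = 4, giving x = w[0:2] = ba, y = w[2:4] = ba, z = w[4:4] = ε.
Check: |xy| = 4 ≤ 4 and |y| = 2 ≥ 1. Reading y takes N from D back to D, so every xyⁱz is accepted.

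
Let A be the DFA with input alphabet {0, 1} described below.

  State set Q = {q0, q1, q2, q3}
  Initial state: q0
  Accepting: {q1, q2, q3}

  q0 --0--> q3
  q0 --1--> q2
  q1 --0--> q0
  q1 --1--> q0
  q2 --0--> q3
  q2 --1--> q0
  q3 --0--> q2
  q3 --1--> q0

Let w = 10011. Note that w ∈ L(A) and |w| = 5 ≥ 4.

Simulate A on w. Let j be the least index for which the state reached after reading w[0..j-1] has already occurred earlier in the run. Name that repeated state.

State sequence: q0 -1-> q2 -0-> q3 -0-> q2 -1-> q0 -1-> q2
First repeat at step 3: q2 was already visited.

The earliest repeat is at step j = 3: A is in q2, which it already visited at step i = 1.

q2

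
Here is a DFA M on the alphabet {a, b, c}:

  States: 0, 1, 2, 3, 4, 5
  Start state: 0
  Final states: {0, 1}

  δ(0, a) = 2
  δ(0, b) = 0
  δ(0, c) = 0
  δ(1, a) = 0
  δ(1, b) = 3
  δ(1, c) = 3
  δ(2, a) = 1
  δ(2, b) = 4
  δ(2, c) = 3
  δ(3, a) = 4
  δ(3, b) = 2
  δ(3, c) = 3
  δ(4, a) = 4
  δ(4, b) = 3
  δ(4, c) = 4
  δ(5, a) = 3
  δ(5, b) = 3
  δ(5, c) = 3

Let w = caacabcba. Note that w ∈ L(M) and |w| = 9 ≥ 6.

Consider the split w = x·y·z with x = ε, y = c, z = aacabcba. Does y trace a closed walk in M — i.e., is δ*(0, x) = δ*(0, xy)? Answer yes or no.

yes

State sequence: 0 -c-> 0

After x (step 0): 0. After xy (step 1): 0.
They match, so y = c drives M around a cycle from 0 back to itself; pumping y any number of times keeps M in 0 before reading z, and xyⁱz ∈ L(M) for every i ≥ 0.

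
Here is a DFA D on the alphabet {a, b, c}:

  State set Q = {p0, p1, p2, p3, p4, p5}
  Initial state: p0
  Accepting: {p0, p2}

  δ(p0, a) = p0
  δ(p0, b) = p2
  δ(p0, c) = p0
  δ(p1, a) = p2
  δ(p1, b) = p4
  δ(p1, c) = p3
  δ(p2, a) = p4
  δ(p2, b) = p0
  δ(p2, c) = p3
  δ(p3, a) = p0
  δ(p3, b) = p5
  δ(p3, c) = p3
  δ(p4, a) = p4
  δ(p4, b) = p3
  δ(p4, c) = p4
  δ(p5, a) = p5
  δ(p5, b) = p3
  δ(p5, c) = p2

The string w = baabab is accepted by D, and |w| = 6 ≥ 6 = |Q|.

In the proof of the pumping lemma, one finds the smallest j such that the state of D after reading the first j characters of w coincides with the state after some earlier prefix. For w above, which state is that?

State sequence: p0 -b-> p2 -a-> p4 -a-> p4 -b-> p3 -a-> p0 -b-> p2
First repeat at step 3: p4 was already visited.

The earliest repeat is at step j = 3: D is in p4, which it already visited at step i = 2.
Pumping length from the standard proof: p = 6 (the number of states). The repeated state found above gives |xy| = j ≤ 6 and |y| = j − i ≥ 1.

p4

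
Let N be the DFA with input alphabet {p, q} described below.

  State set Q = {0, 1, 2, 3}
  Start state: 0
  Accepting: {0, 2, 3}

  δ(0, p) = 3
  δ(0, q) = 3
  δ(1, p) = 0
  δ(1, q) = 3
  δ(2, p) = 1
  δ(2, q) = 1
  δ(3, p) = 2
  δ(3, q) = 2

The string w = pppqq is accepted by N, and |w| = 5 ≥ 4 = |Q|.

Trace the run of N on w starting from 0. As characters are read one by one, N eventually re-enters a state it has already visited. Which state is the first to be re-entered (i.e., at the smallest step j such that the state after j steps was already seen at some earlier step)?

State sequence: 0 -p-> 3 -p-> 2 -p-> 1 -q-> 3 -q-> 2
First repeat at step 4: 3 was already visited.

The earliest repeat is at step j = 4: N is in 3, which it already visited at step i = 1.
Since N has 4 states, any run of length ≥ 4 visits 4+1 states, so by pigeonhole some state repeats within the first 4 steps — that repeat gives the pumpable loop.

3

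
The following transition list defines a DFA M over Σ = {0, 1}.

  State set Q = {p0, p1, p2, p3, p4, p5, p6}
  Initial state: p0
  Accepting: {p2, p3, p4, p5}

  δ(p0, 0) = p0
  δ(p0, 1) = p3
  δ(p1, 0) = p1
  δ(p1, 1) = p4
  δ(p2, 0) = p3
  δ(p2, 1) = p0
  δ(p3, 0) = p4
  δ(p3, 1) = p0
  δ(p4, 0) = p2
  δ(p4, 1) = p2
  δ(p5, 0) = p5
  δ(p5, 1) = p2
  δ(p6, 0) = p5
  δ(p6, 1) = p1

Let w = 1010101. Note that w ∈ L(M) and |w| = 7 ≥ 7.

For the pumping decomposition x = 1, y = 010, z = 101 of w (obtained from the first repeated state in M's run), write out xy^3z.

1010010010101

xy^3z = 1·010·010·010·101 = 1010010010101.
Reading y = 010 takes M from p3 back to p3, so after x·y·y·y the machine is still in p3, and z then leads to the accepting state p3. Hence 1010010010101 ∈ L(M).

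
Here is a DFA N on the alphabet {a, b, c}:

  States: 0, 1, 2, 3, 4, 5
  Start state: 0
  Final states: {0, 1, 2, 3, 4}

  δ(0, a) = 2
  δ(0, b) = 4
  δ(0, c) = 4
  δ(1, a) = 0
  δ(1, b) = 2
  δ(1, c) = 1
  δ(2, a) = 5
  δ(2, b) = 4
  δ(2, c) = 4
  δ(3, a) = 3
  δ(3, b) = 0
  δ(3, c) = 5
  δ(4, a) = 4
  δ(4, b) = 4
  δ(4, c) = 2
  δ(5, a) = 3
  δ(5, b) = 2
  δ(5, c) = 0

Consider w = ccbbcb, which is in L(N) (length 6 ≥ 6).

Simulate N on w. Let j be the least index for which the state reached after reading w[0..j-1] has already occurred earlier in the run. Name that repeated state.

State sequence: 0 -c-> 4 -c-> 2 -b-> 4 -b-> 4 -c-> 2 -b-> 4
First repeat at step 3: 4 was already visited.

The earliest repeat is at step j = 3: N is in 4, which it already visited at step i = 1.

4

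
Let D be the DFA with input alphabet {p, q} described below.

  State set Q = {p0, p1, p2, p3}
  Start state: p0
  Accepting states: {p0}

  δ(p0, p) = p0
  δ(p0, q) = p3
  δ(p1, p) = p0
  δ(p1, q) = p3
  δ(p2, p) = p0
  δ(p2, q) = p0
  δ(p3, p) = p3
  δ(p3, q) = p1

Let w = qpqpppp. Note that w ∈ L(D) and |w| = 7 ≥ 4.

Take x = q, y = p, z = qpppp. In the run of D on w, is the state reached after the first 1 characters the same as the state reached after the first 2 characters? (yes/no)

yes

Run of D on the first 2 characters of w = q p:
  step 0: p0  (start)
  step 1: p3  (read q: p0→p3)
  step 2: p3  (read p: p3→p3)

After x (step 1): p3. After xy (step 2): p3.
They match, so y = p drives D around a cycle from p3 back to itself; pumping y any number of times keeps D in p3 before reading z, and xyⁱz ∈ L(D) for every i ≥ 0.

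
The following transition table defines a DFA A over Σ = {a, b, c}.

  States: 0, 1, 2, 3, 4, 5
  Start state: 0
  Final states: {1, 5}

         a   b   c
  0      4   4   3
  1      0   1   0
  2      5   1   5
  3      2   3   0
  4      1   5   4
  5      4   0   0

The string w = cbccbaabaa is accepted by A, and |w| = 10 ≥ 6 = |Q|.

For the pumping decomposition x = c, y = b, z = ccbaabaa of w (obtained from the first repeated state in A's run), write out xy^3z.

xy^3z = c·b·b·b·ccbaabaa = cbbbccbaabaa.
Reading y = b takes A from 3 back to 3, so after x·y·y·y the machine is still in 3, and z then leads to the accepting state 1. Hence cbbbccbaabaa ∈ L(A).

cbbbccbaabaa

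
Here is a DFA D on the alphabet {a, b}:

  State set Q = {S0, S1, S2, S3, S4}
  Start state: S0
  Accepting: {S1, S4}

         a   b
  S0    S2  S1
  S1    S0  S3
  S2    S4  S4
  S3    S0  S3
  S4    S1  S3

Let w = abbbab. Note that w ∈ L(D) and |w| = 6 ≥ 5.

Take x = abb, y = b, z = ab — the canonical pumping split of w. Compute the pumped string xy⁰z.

abbab

xy⁰z = xz = abb·ab = abbab.
Reading y = b takes D from S3 back to S3, so after x the machine is still in S3, and z then leads to the accepting state S1. Hence abbab ∈ L(D).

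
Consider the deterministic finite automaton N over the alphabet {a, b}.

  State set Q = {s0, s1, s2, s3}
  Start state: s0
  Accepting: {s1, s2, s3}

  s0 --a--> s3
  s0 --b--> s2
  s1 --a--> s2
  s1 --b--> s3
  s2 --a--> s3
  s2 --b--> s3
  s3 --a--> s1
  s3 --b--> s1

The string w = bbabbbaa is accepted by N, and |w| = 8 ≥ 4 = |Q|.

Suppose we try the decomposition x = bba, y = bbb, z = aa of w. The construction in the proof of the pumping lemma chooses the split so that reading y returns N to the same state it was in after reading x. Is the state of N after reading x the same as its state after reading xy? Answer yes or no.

no

Run of N on the first 6 characters of w = b b a b b b:
  step 0: s0  (start)
  step 1: s2  (read b: s0→s2)
  step 2: s3  (read b: s2→s3)
  step 3: s1  (read a: s3→s1)
  step 4: s3  (read b: s1→s3)
  step 5: s1  (read b: s3→s1)
  step 6: s3  (read b: s1→s3)

After x (step 3): s1. After xy (step 6): s3.
They differ (s1 ≠ s3), so y is not a cycle from the state after x; this split is not the one the pumping-lemma construction produces, and pumping y need not keep the string in L(N).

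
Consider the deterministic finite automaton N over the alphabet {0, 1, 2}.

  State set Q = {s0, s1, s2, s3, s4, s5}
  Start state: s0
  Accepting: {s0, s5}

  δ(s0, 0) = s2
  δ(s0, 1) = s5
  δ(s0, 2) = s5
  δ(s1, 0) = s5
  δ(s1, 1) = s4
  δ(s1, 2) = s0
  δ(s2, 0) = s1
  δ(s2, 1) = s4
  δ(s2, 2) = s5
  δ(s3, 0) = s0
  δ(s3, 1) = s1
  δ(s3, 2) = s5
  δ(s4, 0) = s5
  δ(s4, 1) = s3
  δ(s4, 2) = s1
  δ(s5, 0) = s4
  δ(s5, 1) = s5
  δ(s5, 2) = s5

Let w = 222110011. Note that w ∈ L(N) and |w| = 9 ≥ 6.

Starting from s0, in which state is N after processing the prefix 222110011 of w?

s5

State sequence: s0 -2-> s5 -2-> s5 -2-> s5 -1-> s5 -1-> s5 -0-> s4 -0-> s5 -1-> s5 -1-> s5

After reading 9 characters, N is in state s5.
(This kind of state-tracing is the core of the pumping-lemma construction: with 6 states, pigeonhole forces a repeat within the first 6 steps.)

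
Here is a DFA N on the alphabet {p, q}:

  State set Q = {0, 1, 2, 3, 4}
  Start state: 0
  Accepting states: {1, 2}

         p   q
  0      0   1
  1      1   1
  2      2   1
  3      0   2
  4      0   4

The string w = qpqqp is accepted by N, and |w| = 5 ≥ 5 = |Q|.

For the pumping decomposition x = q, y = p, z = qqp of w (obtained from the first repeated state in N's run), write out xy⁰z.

qqqp

xy⁰z = xz = q·qqp = qqqp.
Reading y = p takes N from 1 back to 1, so after x the machine is still in 1, and z then leads to the accepting state 1. Hence qqqp ∈ L(N).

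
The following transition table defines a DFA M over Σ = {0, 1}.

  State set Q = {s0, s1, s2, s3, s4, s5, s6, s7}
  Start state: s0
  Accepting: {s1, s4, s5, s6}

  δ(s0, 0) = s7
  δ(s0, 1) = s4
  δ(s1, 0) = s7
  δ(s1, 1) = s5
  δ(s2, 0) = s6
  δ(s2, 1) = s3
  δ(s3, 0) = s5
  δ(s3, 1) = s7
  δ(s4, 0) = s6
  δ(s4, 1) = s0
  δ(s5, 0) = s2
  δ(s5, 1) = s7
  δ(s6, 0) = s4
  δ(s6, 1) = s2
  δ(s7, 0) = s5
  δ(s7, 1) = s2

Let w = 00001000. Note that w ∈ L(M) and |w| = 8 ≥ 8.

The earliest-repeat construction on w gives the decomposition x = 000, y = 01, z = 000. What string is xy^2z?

0000101000

xy^2z = 000·01·01·000 = 0000101000.
Reading y = 01 takes M from s2 back to s2, so after x·y·y the machine is still in s2, and z then leads to the accepting state s6. Hence 0000101000 ∈ L(M).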